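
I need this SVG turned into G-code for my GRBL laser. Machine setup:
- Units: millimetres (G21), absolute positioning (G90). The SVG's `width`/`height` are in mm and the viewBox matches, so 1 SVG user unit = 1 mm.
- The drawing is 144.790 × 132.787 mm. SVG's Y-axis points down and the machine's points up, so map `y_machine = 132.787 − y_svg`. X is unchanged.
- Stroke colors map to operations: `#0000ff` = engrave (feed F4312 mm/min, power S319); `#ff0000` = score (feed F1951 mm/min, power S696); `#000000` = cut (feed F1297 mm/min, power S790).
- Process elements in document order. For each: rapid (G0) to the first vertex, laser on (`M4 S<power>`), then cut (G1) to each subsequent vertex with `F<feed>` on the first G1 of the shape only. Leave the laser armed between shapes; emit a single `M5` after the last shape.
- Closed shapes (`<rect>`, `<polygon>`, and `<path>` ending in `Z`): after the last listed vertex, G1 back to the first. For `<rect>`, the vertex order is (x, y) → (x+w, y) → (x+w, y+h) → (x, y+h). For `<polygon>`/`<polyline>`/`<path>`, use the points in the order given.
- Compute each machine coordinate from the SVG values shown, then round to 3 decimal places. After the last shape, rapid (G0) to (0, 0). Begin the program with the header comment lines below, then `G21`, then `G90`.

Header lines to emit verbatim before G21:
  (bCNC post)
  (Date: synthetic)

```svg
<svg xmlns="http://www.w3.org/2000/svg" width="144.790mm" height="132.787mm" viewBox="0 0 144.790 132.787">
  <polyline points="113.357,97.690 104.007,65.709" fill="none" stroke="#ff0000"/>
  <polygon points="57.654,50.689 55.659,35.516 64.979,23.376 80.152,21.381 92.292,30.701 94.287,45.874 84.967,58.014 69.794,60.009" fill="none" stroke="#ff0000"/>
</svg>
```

Since the viewBox matches the mm dimensions, user units are millimetres directly. The only transform is the Y-flip y_m = 132.787 − y_svg.

Shape 1 is a line segment drawn with `<polyline>`. Its stroke #ff0000 means score at S696, F1951. After flipping Y the toolpath is (113.357,35.097) → (104.007,67.078).

Shape 2 is a regular polygon drawn with `<polygon>`. Its stroke #ff0000 means score at S696, F1951. After flipping Y the toolpath is (57.654,82.098) → (55.659,97.271) → (64.979,109.411) → (80.152,111.406) → (92.292,102.086) → (94.287,86.913) → (84.967,74.773) → (69.794,72.778) → (57.654,82.098), returning to the start.

(bCNC post)
(Date: synthetic)
G21
G90
G0 X113.357 Y35.097
M4 S696
G1 X104.007 Y67.078 F1951
G0 X57.654 Y82.098
M4 S696
G1 X55.659 Y97.271 F1951
G1 X64.979 Y109.411
G1 X80.152 Y111.406
G1 X92.292 Y102.086
G1 X94.287 Y86.913
G1 X84.967 Y74.773
G1 X69.794 Y72.778
G1 X57.654 Y82.098
M5
G0 X0.000 Y0.000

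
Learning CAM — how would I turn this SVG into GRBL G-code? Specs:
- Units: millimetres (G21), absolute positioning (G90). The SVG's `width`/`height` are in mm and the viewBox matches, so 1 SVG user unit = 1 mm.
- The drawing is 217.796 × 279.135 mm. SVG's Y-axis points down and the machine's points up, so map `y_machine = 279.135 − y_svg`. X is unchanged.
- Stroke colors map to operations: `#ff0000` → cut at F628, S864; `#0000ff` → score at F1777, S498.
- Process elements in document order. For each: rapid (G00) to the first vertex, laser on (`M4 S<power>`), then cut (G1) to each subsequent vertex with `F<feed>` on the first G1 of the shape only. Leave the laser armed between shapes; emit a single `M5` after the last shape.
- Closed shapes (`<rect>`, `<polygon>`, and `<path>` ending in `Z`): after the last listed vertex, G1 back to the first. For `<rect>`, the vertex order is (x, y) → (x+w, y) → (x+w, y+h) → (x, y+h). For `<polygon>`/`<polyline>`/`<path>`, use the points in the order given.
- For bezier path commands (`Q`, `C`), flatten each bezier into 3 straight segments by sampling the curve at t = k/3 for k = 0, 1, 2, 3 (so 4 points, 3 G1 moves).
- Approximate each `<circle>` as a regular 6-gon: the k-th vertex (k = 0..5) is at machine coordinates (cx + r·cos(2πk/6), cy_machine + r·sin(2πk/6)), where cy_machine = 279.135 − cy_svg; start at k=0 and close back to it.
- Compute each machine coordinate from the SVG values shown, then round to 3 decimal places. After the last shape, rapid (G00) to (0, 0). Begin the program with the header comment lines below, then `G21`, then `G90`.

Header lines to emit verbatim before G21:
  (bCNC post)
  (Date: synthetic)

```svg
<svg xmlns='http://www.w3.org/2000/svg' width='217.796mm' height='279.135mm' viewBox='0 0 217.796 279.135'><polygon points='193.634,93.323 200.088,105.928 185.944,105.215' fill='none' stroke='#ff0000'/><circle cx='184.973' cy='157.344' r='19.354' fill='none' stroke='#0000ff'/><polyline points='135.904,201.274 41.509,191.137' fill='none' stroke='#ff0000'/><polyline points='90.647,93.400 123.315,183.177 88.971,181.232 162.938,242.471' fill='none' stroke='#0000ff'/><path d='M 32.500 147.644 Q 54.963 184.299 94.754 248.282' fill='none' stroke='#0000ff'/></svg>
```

(bCNC post)
(Date: synthetic)
G21
G90
G00 X193.634 Y185.812
M4 S864
G1 X200.088 Y173.207 F628
G1 X185.944 Y173.920
G1 X193.634 Y185.812
G00 X204.327 Y121.791
M4 S498
G1 X194.650 Y138.552 F1777
G1 X175.296 Y138.552
G1 X165.619 Y121.791
G1 X175.296 Y105.030
G1 X194.650 Y105.030
G1 X204.327 Y121.791
G00 X135.904 Y77.861
M4 S864
G1 X41.509 Y87.998 F628
G00 X90.647 Y185.735
M4 S498
G1 X123.315 Y95.958 F1777
G1 X88.971 Y97.903
G1 X162.938 Y36.664
G00 X32.500 Y131.491
M4 S498
G1 X49.401 Y104.018 F1777
G1 X70.152 Y70.472
G1 X94.754 Y30.853
M5
G00 X0.000 Y0.000

Since the viewBox matches the mm dimensions, user units are millimetres directly. The only transform is the Y-flip y_m = 279.135 − y_svg.

Shape 1 is a regular polygon drawn with `<polygon>`. Its stroke #ff0000 means cut at S864, F628. After flipping Y the toolpath is (193.634,185.812) → (200.088,173.207) → (185.944,173.920) → (193.634,185.812), returning to the start.

Shape 2 is a circle drawn with `<circle>`. Its stroke #0000ff means score at S498, F1777. After flipping Y the toolpath is (204.327,121.791) → (194.650,138.552) → (175.296,138.552) → (165.619,121.791) → (175.296,105.030) → (194.650,105.030) → (204.327,121.791), returning to the start.

Shape 3 is a line segment drawn with `<polyline>`. Its stroke #ff0000 means cut at S864, F628. After flipping Y the toolpath is (135.904,77.861) → (41.509,87.998).

Shape 4 is a open polyline drawn with `<polyline>`. Its stroke #0000ff means score at S498, F1777. After flipping Y the toolpath is (90.647,185.735) → (123.315,95.958) → (88.971,97.903) → (162.938,36.664).

Shape 5 is a quadratic bezier drawn with `<path>`. Its stroke #0000ff means score at S498, F1777. After flipping Y the toolpath is (32.500,131.491) → (49.401,104.018) → (70.152,70.472) → (94.754,30.853).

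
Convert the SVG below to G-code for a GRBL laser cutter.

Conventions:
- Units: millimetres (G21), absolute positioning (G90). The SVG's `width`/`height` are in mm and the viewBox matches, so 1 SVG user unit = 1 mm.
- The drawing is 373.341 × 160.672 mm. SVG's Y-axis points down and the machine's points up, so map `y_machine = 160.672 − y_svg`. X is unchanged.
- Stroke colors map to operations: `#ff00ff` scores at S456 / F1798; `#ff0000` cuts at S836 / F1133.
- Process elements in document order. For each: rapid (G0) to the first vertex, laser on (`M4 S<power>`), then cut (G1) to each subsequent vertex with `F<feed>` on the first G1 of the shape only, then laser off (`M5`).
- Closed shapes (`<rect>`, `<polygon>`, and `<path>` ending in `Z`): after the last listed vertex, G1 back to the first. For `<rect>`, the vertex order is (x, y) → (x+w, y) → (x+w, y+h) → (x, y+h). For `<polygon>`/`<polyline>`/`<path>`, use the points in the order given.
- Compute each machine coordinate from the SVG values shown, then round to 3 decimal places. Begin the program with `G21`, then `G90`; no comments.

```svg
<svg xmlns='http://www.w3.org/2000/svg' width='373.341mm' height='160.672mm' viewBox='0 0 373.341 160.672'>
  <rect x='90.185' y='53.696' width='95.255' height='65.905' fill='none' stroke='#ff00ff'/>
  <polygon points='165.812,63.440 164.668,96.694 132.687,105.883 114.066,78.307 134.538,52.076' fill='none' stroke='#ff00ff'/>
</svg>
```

G21
G90
G0 X90.185 Y106.976
M4 S456
G1 X185.440 Y106.976 F1798
G1 X185.440 Y41.071
G1 X90.185 Y41.071
G1 X90.185 Y106.976
M5
G0 X165.812 Y97.232
M4 S456
G1 X164.668 Y63.978 F1798
G1 X132.687 Y54.789
G1 X114.066 Y82.365
G1 X134.538 Y108.596
G1 X165.812 Y97.232
M5

Since the viewBox matches the mm dimensions, user units are millimetres directly. The only transform is the Y-flip y_m = 160.672 − y_svg.

Shape 1 is a rectangle drawn with `<rect>`. Its stroke #ff00ff means score at S456, F1798. After flipping Y the toolpath is (90.185,106.976) → (185.440,106.976) → (185.440,41.071) → (90.185,41.071) → (90.185,106.976), returning to the start.

Shape 2 is a regular polygon drawn with `<polygon>`. Its stroke #ff00ff means score at S456, F1798. After flipping Y the toolpath is (165.812,97.232) → (164.668,63.978) → (132.687,54.789) → (114.066,82.365) → (134.538,108.596) → (165.812,97.232), returning to the start.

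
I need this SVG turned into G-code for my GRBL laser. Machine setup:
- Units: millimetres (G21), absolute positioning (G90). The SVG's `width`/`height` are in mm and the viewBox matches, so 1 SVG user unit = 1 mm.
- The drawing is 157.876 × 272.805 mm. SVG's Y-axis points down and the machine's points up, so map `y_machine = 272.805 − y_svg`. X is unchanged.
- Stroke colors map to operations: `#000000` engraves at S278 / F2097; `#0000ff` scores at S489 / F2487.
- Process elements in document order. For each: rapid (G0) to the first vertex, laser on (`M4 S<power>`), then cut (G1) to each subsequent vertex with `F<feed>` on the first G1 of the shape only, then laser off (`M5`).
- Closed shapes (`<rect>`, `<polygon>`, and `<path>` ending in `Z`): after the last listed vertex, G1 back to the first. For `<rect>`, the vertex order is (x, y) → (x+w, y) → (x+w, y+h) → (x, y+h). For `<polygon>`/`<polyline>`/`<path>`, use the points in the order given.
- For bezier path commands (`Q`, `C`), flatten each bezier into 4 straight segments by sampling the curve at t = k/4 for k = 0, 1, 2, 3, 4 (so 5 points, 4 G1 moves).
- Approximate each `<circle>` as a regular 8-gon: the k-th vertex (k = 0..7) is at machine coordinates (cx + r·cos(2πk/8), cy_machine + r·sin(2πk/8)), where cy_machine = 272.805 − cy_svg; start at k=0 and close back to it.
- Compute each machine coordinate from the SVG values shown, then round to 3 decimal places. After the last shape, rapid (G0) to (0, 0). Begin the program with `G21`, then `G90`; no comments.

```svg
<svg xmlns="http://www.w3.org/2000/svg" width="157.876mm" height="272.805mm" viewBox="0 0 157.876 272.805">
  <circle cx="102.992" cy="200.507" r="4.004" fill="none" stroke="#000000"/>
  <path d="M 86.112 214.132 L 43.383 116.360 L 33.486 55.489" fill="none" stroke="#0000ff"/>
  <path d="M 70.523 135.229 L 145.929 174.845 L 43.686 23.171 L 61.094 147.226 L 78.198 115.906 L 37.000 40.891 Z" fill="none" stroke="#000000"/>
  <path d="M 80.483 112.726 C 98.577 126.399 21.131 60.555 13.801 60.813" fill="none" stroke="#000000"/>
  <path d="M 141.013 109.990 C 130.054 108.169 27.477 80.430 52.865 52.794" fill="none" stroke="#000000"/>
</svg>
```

G21
G90
G0 X106.996 Y72.298
M4 S278
G1 X105.823 Y75.129 F2097
G1 X102.992 Y76.302
G1 X100.161 Y75.129
G1 X98.988 Y72.298
G1 X100.161 Y69.467
G1 X102.992 Y68.294
G1 X105.823 Y69.467
G1 X106.996 Y72.298
M5
G0 X86.112 Y58.673
M4 S489
G1 X43.383 Y156.445 F2487
G1 X33.486 Y217.316
M5
G0 X70.523 Y137.576
M4 S278
G1 X145.929 Y97.960 F2097
G1 X43.686 Y249.634
G1 X61.094 Y125.579
G1 X78.198 Y156.899
G1 X37.000 Y231.914
G1 X70.523 Y137.576
M5
G0 X80.483 Y160.079
M4 S278
G1 X78.728 Y162.458 F2097
G1 X56.676 Y181.005
G1 X29.857 Y202.067
G1 X13.801 Y211.992
M5
G0 X141.013 Y162.815
M4 S278
G1 X119.046 Y168.634 F2097
G1 X83.309 Y181.732
G1 X54.386 Y199.671
G1 X52.865 Y220.011
M5
G0 X0.000 Y0.000

1 u = 1 mm; y_m = 272.805 − y.

[1] `<circle>` circle, #000000→engrave S278 F2097: (106.996,72.298) → (105.823,75.129) → (102.992,76.302) → (100.161,75.129) → (98.988,72.298) → (100.161,69.467) → (102.992,68.294) → (105.823,69.467) → (106.996,72.298) (closed)

[2] `<path>` open polyline, #0000ff→score S489 F2487: (86.112,58.673) → (43.383,156.445) → (33.486,217.316)

[3] `<path>` closed polygon, #000000→engrave S278 F2097: (70.523,137.576) → (145.929,97.960) → (43.686,249.634) → (61.094,125.579) → (78.198,156.899) → (37.000,231.914) → (70.523,137.576) (closed)

[4] `<path>` cubic bezier, #000000→engrave S278 F2097: (80.483,160.079) → (78.728,162.458) → (56.676,181.005) → (29.857,202.067) → (13.801,211.992)

[5] `<path>` cubic bezier, #000000→engrave S278 F2097: (141.013,162.815) → (119.046,168.634) → (83.309,181.732) → (54.386,199.671) → (52.865,220.011)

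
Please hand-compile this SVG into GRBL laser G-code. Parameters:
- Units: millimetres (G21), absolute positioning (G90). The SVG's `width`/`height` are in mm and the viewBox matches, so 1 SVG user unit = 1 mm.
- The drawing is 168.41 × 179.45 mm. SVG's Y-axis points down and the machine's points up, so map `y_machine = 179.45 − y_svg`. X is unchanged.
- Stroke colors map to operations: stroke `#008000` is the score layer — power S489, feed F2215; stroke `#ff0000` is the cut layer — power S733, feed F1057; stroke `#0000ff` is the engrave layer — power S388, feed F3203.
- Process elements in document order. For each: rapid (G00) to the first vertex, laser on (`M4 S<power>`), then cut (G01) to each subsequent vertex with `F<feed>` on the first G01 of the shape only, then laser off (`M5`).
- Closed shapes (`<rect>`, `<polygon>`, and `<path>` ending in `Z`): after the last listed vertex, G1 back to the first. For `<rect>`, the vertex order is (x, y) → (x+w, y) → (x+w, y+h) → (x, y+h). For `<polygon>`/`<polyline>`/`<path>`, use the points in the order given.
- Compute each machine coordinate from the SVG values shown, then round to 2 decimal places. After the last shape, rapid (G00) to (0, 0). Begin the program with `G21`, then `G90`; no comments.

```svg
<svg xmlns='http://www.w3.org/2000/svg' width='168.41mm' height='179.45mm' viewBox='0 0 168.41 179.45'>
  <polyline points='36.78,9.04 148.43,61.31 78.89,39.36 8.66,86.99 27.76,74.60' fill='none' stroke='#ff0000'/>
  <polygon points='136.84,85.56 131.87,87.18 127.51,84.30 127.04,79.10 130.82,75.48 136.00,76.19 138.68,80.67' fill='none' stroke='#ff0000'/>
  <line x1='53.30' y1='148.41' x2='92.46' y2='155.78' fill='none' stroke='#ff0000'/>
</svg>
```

G21
G90
G00 X36.78 Y170.41
M4 S733
G01 X148.43 Y118.14 F1057
G01 X78.89 Y140.09
G01 X8.66 Y92.46
G01 X27.76 Y104.85
M5
G00 X136.84 Y93.89
M4 S733
G01 X131.87 Y92.27 F1057
G01 X127.51 Y95.15
G01 X127.04 Y100.35
G01 X130.82 Y103.97
G01 X136.00 Y103.26
G01 X138.68 Y98.78
G01 X136.84 Y93.89
M5
G00 X53.30 Y31.04
M4 S733
G01 X92.46 Y23.67 F1057
M5
G00 X0.00 Y0.00

Since the viewBox matches the mm dimensions, user units are millimetres directly. The only transform is the Y-flip y_m = 179.45 − y_svg.

Shape 1 is a open polyline drawn with `<polyline>`. Its stroke #ff0000 means cut at S733, F1057. After flipping Y the toolpath is (36.78,170.41) → (148.43,118.14) → (78.89,140.09) → (8.66,92.46) → (27.76,104.85).

Shape 2 is a regular polygon drawn with `<polygon>`. Its stroke #ff0000 means cut at S733, F1057. After flipping Y the toolpath is (136.84,93.89) → (131.87,92.27) → (127.51,95.15) → (127.04,100.35) → (130.82,103.97) → (136.00,103.26) → (138.68,98.78) → (136.84,93.89), returning to the start.

Shape 3 is a line segment drawn with `<line>`. Its stroke #ff0000 means cut at S733, F1057. After flipping Y the toolpath is (53.30,31.04) → (92.46,23.67).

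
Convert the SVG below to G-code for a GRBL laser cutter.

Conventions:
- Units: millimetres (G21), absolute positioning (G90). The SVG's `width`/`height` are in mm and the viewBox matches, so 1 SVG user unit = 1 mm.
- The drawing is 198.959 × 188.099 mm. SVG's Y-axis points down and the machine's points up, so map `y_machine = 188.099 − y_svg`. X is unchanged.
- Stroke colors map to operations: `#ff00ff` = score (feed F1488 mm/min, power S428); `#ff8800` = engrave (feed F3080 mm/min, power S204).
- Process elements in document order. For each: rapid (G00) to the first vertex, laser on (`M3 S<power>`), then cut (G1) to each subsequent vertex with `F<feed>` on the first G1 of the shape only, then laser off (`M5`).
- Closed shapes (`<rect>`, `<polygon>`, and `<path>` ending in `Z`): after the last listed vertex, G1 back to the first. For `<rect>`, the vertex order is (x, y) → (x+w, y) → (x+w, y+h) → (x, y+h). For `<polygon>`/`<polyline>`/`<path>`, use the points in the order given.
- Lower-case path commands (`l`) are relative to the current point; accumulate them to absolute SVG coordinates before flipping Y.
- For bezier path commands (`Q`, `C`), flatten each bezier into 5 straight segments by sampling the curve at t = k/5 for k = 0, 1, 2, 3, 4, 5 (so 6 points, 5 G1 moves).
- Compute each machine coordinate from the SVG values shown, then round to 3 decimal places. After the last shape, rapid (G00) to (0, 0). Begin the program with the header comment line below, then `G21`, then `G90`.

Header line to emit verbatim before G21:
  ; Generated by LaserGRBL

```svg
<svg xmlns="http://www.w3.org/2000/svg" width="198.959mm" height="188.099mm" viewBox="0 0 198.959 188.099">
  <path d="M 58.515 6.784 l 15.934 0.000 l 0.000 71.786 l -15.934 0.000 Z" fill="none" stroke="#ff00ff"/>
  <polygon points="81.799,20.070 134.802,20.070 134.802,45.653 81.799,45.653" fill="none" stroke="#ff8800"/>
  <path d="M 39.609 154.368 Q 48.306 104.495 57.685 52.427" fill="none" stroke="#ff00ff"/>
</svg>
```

1 u = 1 mm; y_m = 188.099 − y.

[1] `<path>` rectangle, #ff00ff→score S428 F1488: (58.515,181.315) → (74.449,181.315) → (74.449,109.529) → (58.515,109.529) → (58.515,181.315) (closed)

[2] `<polygon>` rectangle, #ff8800→engrave S204 F3080: (81.799,168.029) → (134.802,168.029) → (134.802,142.446) → (81.799,142.446) → (81.799,168.029) (closed)

[3] `<path>` quadratic bezier, #ff00ff→score S428 F1488: (39.609,33.731) → (43.115,53.768) → (46.676,73.981) → (50.291,94.369) → (53.961,114.933) → (57.685,135.672)

; Generated by LaserGRBL
G21
G90
G00 X58.515 Y181.315
M3 S428
G1 X74.449 Y181.315 F1488
G1 X74.449 Y109.529
G1 X58.515 Y109.529
G1 X58.515 Y181.315
M5
G00 X81.799 Y168.029
M3 S204
G1 X134.802 Y168.029 F3080
G1 X134.802 Y142.446
G1 X81.799 Y142.446
G1 X81.799 Y168.029
M5
G00 X39.609 Y33.731
M3 S428
G1 X43.115 Y53.768 F1488
G1 X46.676 Y73.981
G1 X50.291 Y94.369
G1 X53.961 Y114.933
G1 X57.685 Y135.672
M5
G00 X0.000 Y0.000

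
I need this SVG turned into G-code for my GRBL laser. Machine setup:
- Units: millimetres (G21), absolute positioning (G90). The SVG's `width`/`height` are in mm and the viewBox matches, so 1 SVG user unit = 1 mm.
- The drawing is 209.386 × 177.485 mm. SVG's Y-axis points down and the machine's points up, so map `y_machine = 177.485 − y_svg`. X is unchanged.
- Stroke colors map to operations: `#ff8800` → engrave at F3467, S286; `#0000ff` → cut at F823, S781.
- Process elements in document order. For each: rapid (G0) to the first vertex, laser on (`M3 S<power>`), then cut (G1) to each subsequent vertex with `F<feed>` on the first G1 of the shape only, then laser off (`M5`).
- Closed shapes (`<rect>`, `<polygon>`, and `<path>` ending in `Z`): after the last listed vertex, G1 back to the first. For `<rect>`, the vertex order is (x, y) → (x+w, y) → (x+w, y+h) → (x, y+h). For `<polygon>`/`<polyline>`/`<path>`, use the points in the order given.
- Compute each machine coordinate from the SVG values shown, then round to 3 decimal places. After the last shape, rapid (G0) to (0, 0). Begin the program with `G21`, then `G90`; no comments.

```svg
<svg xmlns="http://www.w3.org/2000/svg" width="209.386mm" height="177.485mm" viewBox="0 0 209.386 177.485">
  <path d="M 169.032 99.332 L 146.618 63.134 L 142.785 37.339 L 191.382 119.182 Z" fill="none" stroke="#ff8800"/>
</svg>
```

G21
G90
G0 X169.032 Y78.153
M3 S286
G1 X146.618 Y114.351 F3467
G1 X142.785 Y140.146
G1 X191.382 Y58.303
G1 X169.032 Y78.153
M5
G0 X0.000 Y0.000

viewBox `0 0 209.386 177.485` with mm width/height → 1 unit = 1 mm. Flip: y_m = 177.485 − y_svg.

**Shape 1** — `<path>` closed polygon, stroke `#ff8800` → engrave (S286, F3467). Machine vertices: (169.032,78.153) → (146.618,114.351) → (142.785,140.146) → (191.382,58.303) → (169.032,78.153). Closed: final G1 returns to the first vertex.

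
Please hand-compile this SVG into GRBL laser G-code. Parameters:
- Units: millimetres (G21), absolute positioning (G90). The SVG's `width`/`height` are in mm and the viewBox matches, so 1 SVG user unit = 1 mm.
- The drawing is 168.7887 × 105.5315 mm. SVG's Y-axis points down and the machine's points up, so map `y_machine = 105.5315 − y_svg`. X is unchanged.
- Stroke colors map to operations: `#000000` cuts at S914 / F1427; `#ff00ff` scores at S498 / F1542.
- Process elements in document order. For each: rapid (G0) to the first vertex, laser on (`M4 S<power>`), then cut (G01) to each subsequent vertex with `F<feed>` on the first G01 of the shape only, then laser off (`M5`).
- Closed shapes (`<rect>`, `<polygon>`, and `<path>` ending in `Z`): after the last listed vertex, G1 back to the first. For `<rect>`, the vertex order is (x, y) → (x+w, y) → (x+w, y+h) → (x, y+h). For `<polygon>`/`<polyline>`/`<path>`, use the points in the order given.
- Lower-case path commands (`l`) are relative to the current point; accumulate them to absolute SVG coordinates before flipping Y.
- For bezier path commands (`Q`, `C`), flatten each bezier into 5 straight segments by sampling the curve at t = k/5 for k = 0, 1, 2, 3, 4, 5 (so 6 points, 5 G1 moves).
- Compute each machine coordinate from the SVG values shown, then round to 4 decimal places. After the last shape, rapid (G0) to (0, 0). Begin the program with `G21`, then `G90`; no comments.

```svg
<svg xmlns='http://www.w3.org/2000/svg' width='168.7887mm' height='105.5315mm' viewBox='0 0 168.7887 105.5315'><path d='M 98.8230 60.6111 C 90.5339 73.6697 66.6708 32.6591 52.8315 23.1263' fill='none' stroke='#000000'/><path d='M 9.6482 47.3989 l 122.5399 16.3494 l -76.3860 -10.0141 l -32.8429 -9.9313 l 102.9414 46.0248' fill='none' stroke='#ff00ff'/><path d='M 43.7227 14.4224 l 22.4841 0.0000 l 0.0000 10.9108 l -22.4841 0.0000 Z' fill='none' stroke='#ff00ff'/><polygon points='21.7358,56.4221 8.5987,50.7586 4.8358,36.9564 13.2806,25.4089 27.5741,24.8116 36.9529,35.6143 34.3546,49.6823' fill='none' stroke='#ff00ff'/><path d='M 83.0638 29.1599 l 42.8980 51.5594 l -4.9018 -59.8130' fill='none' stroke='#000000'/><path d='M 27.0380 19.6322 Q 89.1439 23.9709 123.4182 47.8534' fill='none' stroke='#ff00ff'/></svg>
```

Since the viewBox matches the mm dimensions, user units are millimetres directly. The only transform is the Y-flip y_m = 105.5315 − y_svg.

Shape 1 is a cubic bezier drawn with `<path>`. Its stroke #000000 means cut at S914, F1427. After flipping Y the toolpath is (98.8230,44.9204) → (92.1854,42.8892) → (83.0388,49.7283) → (72.6118,61.3315) → (62.1332,73.5926) → (52.8315,82.4052).

Shape 2 is a open polyline drawn with `<path>`. Its stroke #ff00ff means score at S498, F1542. After flipping Y the toolpath is (9.6482,58.1326) → (132.1881,41.7832) → (55.8021,51.7973) → (22.9592,61.7286) → (125.9006,15.7038).

Shape 3 is a rectangle drawn with `<path>`. Its stroke #ff00ff means score at S498, F1542. After flipping Y the toolpath is (43.7227,91.1091) → (66.2068,91.1091) → (66.2068,80.1983) → (43.7227,80.1983) → (43.7227,91.1091), returning to the start.

Shape 4 is a regular polygon drawn with `<polygon>`. Its stroke #ff00ff means score at S498, F1542. After flipping Y the toolpath is (21.7358,49.1094) → (8.5987,54.7729) → (4.8358,68.5751) → (13.2806,80.1226) → (27.5741,80.7199) → (36.9529,69.9172) → (34.3546,55.8492) → (21.7358,49.1094), returning to the start.

Shape 5 is a open polyline drawn with `<path>`. Its stroke #000000 means cut at S914, F1427. After flipping Y the toolpath is (83.0638,76.3716) → (125.9618,24.8122) → (121.0600,84.6252).

Shape 6 is a quadratic bezier drawn with `<path>`. Its stroke #ff00ff means score at S498, F1542. After flipping Y the toolpath is (27.0380,85.8993) → (50.7671,83.3821) → (72.2697,79.3013) → (91.5457,73.6571) → (108.5952,66.4493) → (123.4182,57.6781).

G21
G90
G0 X98.8230 Y44.9204
M4 S914
G01 X92.1854 Y42.8892 F1427
G01 X83.0388 Y49.7283
G01 X72.6118 Y61.3315
G01 X62.1332 Y73.5926
G01 X52.8315 Y82.4052
M5
G0 X9.6482 Y58.1326
M4 S498
G01 X132.1881 Y41.7832 F1542
G01 X55.8021 Y51.7973
G01 X22.9592 Y61.7286
G01 X125.9006 Y15.7038
M5
G0 X43.7227 Y91.1091
M4 S498
G01 X66.2068 Y91.1091 F1542
G01 X66.2068 Y80.1983
G01 X43.7227 Y80.1983
G01 X43.7227 Y91.1091
M5
G0 X21.7358 Y49.1094
M4 S498
G01 X8.5987 Y54.7729 F1542
G01 X4.8358 Y68.5751
G01 X13.2806 Y80.1226
G01 X27.5741 Y80.7199
G01 X36.9529 Y69.9172
G01 X34.3546 Y55.8492
G01 X21.7358 Y49.1094
M5
G0 X83.0638 Y76.3716
M4 S914
G01 X125.9618 Y24.8122 F1427
G01 X121.0600 Y84.6252
M5
G0 X27.0380 Y85.8993
M4 S498
G01 X50.7671 Y83.3821 F1542
G01 X72.2697 Y79.3013
G01 X91.5457 Y73.6571
G01 X108.5952 Y66.4493
G01 X123.4182 Y57.6781
M5
G0 X0.0000 Y0.0000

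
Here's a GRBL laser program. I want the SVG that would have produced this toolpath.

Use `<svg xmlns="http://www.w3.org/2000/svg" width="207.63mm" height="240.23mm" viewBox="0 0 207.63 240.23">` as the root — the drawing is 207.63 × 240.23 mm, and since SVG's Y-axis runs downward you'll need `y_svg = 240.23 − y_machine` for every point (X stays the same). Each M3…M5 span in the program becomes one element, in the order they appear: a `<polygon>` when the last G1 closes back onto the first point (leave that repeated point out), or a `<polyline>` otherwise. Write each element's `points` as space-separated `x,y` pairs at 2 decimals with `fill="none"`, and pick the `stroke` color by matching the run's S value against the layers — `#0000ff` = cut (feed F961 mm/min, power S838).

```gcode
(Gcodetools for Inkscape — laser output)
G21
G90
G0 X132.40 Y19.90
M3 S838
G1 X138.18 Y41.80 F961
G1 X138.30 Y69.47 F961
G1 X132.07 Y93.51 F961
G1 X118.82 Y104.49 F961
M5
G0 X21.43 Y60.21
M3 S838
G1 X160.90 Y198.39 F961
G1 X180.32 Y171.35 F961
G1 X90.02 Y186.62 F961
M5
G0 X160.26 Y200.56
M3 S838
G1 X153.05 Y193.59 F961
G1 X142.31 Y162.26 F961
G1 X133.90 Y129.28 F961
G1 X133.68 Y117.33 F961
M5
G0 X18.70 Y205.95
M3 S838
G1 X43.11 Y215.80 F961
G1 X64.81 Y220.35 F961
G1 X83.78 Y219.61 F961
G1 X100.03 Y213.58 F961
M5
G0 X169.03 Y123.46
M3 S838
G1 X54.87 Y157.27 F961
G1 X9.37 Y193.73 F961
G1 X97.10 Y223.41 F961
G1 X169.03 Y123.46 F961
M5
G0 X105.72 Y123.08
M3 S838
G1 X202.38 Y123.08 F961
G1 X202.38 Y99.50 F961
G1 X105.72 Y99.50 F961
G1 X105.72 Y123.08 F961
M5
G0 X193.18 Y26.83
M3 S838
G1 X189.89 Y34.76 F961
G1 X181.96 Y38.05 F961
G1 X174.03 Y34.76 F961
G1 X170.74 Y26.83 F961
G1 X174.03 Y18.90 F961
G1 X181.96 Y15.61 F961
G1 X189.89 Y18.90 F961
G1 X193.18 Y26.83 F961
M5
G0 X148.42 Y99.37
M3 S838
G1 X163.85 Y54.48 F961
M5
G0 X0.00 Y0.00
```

y_svg = 240.23 − y_m. Every run uses S838, so all elements get stroke `#0000ff` (cut).

[1] open run; points: 132.40,220.33 138.18,198.43 138.30,170.76 132.07,146.72 118.82,135.74

[2] open run; points: 21.43,180.02 160.90,41.84 180.32,68.88 90.02,53.61

[3] open run; points: 160.26,39.67 153.05,46.64 142.31,77.97 133.90,110.95 133.68,122.90

[4] open run; points: 18.70,34.28 43.11,24.43 64.81,19.88 83.78,20.62 100.03,26.65

[5] closed run; points: 169.03,116.77 54.87,82.96 9.37,46.50 97.10,16.82

[6] closed run; points: 105.72,117.15 202.38,117.15 202.38,140.73 105.72,140.73

[7] closed run; points: 193.18,213.40 189.89,205.47 181.96,202.18 174.03,205.47 170.74,213.40 174.03,221.33 181.96,224.62 189.89,221.33

[8] open run; points: 148.42,140.86 163.85,185.75

<svg xmlns="http://www.w3.org/2000/svg" width="207.63mm" height="240.23mm" viewBox="0 0 207.63 240.23">
  <polyline points="132.40,220.33 138.18,198.43 138.30,170.76 132.07,146.72 118.82,135.74" fill="none" stroke="#0000ff"/>
  <polyline points="21.43,180.02 160.90,41.84 180.32,68.88 90.02,53.61" fill="none" stroke="#0000ff"/>
  <polyline points="160.26,39.67 153.05,46.64 142.31,77.97 133.90,110.95 133.68,122.90" fill="none" stroke="#0000ff"/>
  <polyline points="18.70,34.28 43.11,24.43 64.81,19.88 83.78,20.62 100.03,26.65" fill="none" stroke="#0000ff"/>
  <polygon points="169.03,116.77 54.87,82.96 9.37,46.50 97.10,16.82" fill="none" stroke="#0000ff"/>
  <polygon points="105.72,117.15 202.38,117.15 202.38,140.73 105.72,140.73" fill="none" stroke="#0000ff"/>
  <polygon points="193.18,213.40 189.89,205.47 181.96,202.18 174.03,205.47 170.74,213.40 174.03,221.33 181.96,224.62 189.89,221.33" fill="none" stroke="#0000ff"/>
  <polyline points="148.42,140.86 163.85,185.75" fill="none" stroke="#0000ff"/>
</svg>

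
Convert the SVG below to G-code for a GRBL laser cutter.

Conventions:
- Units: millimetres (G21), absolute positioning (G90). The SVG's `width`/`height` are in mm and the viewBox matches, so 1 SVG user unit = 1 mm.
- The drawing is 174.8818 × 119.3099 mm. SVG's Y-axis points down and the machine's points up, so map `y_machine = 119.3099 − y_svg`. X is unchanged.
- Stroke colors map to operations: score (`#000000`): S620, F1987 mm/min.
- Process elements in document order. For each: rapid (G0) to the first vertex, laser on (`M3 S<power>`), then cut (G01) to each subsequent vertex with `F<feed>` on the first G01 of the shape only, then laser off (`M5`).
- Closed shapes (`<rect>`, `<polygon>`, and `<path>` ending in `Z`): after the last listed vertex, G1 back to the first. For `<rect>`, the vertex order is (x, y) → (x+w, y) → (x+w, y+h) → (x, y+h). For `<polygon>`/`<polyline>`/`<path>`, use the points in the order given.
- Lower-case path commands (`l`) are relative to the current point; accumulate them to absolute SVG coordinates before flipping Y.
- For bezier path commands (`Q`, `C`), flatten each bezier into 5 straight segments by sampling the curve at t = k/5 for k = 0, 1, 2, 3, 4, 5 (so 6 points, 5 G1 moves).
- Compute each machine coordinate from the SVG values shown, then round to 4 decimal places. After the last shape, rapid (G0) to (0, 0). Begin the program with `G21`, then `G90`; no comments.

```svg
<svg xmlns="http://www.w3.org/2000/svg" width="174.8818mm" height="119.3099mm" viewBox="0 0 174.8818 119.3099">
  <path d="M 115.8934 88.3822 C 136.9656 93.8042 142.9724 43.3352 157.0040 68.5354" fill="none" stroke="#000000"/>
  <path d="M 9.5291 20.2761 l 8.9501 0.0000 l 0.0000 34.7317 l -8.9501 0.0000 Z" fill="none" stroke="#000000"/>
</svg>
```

G21
G90
G0 X115.8934 Y30.9277
M3 S620
G01 X126.9136 Y33.3289 F1987
G01 X135.4264 Y42.8291
G01 X142.5402 Y53.1134
G01 X149.3633 Y57.8668
G01 X157.0040 Y50.7745
M5
G0 X9.5291 Y99.0338
M3 S620
G01 X18.4792 Y99.0338 F1987
G01 X18.4792 Y64.3021
G01 X9.5291 Y64.3021
G01 X9.5291 Y99.0338
M5
G0 X0.0000 Y0.0000

Since the viewBox matches the mm dimensions, user units are millimetres directly. The only transform is the Y-flip y_m = 119.3099 − y_svg.

Shape 1 is a cubic bezier drawn with `<path>`. Its stroke #000000 means score at S620, F1987. After flipping Y the toolpath is (115.8934,30.9277) → (126.9136,33.3289) → (135.4264,42.8291) → (142.5402,53.1134) → (149.3633,57.8668) → (157.0040,50.7745).

Shape 2 is a rectangle drawn with `<path>`. Its stroke #000000 means score at S620, F1987. After flipping Y the toolpath is (9.5291,99.0338) → (18.4792,99.0338) → (18.4792,64.3021) → (9.5291,64.3021) → (9.5291,99.0338), returning to the start.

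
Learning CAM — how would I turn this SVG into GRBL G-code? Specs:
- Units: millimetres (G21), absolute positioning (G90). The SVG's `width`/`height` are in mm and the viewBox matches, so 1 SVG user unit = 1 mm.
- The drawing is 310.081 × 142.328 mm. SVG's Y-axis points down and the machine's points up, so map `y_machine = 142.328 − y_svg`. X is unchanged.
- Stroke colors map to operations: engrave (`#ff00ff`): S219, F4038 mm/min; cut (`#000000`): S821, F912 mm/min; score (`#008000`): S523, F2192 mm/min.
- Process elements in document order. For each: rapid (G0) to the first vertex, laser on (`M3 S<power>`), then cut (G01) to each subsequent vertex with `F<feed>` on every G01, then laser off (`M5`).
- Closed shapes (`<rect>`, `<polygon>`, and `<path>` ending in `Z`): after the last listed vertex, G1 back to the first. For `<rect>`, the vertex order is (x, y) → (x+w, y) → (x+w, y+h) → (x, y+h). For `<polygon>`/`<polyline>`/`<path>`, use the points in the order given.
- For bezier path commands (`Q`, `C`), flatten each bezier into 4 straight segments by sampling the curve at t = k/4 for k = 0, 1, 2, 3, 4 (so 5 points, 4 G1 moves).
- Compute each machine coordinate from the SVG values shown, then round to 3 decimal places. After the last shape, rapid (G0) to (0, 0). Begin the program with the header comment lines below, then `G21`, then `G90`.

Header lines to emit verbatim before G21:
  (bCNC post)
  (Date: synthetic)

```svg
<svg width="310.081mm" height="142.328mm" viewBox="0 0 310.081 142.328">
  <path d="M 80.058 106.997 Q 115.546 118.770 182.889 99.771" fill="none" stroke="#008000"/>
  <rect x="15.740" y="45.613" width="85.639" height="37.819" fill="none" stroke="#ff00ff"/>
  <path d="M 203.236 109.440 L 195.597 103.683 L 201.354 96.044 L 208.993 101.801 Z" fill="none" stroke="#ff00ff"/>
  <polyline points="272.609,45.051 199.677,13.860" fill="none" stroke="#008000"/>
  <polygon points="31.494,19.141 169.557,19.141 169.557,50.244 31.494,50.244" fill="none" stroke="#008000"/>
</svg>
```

Since the viewBox matches the mm dimensions, user units are millimetres directly. The only transform is the Y-flip y_m = 142.328 − y_svg.

Shape 1 is a quadratic bezier drawn with `<path>`. Its stroke #008000 means score at S523, F2192. After flipping Y the toolpath is (80.058,35.331) → (99.793,31.368) → (123.510,31.251) → (151.208,34.981) → (182.889,42.557).

Shape 2 is a rectangle drawn with `<rect>`. Its stroke #ff00ff means engrave at S219, F4038. After flipping Y the toolpath is (15.740,96.715) → (101.379,96.715) → (101.379,58.896) → (15.740,58.896) → (15.740,96.715), returning to the start.

Shape 3 is a regular polygon drawn with `<path>`. Its stroke #ff00ff means engrave at S219, F4038. After flipping Y the toolpath is (203.236,32.888) → (195.597,38.645) → (201.354,46.284) → (208.993,40.527) → (203.236,32.888), returning to the start.

Shape 4 is a line segment drawn with `<polyline>`. Its stroke #008000 means score at S523, F2192. After flipping Y the toolpath is (272.609,97.277) → (199.677,128.468).

Shape 5 is a rectangle drawn with `<polygon>`. Its stroke #008000 means score at S523, F2192. After flipping Y the toolpath is (31.494,123.187) → (169.557,123.187) → (169.557,92.084) → (31.494,92.084) → (31.494,123.187), returning to the start.

(bCNC post)
(Date: synthetic)
G21
G90
G0 X80.058 Y35.331
M3 S523
G01 X99.793 Y31.368 F2192
G01 X123.510 Y31.251 F2192
G01 X151.208 Y34.981 F2192
G01 X182.889 Y42.557 F2192
M5
G0 X15.740 Y96.715
M3 S219
G01 X101.379 Y96.715 F4038
G01 X101.379 Y58.896 F4038
G01 X15.740 Y58.896 F4038
G01 X15.740 Y96.715 F4038
M5
G0 X203.236 Y32.888
M3 S219
G01 X195.597 Y38.645 F4038
G01 X201.354 Y46.284 F4038
G01 X208.993 Y40.527 F4038
G01 X203.236 Y32.888 F4038
M5
G0 X272.609 Y97.277
M3 S523
G01 X199.677 Y128.468 F2192
M5
G0 X31.494 Y123.187
M3 S523
G01 X169.557 Y123.187 F2192
G01 X169.557 Y92.084 F2192
G01 X31.494 Y92.084 F2192
G01 X31.494 Y123.187 F2192
M5
G0 X0.000 Y0.000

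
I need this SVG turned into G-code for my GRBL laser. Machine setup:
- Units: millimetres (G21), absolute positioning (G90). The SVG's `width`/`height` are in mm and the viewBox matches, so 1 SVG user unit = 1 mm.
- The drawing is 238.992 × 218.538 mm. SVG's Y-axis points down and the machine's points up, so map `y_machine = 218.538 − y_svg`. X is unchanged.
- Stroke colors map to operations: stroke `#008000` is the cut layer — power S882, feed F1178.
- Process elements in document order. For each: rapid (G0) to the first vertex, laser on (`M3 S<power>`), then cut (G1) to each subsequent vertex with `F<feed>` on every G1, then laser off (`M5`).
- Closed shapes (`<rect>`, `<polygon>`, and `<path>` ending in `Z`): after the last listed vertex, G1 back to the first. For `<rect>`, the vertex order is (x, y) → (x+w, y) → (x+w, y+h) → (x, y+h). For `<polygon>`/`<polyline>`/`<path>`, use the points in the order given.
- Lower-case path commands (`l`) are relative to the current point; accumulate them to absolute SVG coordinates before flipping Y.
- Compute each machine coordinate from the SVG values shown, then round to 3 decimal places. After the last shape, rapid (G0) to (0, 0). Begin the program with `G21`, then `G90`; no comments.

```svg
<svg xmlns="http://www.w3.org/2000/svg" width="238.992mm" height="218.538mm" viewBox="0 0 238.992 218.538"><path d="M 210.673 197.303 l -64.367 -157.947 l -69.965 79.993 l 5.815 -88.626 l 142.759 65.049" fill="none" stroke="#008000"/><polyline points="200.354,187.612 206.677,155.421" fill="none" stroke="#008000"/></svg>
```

G21
G90
G0 X210.673 Y21.235
M3 S882
G1 X146.306 Y179.182 F1178
G1 X76.341 Y99.189 F1178
G1 X82.156 Y187.815 F1178
G1 X224.915 Y122.766 F1178
M5
G0 X200.354 Y30.926
M3 S882
G1 X206.677 Y63.117 F1178
M5
G0 X0.000 Y0.000

Since the viewBox matches the mm dimensions, user units are millimetres directly. The only transform is the Y-flip y_m = 218.538 − y_svg.

Shape 1 is a open polyline drawn with `<path>`. Its stroke #008000 means cut at S882, F1178. After flipping Y the toolpath is (210.673,21.235) → (146.306,179.182) → (76.341,99.189) → (82.156,187.815) → (224.915,122.766).

Shape 2 is a line segment drawn with `<polyline>`. Its stroke #008000 means cut at S882, F1178. After flipping Y the toolpath is (200.354,30.926) → (206.677,63.117).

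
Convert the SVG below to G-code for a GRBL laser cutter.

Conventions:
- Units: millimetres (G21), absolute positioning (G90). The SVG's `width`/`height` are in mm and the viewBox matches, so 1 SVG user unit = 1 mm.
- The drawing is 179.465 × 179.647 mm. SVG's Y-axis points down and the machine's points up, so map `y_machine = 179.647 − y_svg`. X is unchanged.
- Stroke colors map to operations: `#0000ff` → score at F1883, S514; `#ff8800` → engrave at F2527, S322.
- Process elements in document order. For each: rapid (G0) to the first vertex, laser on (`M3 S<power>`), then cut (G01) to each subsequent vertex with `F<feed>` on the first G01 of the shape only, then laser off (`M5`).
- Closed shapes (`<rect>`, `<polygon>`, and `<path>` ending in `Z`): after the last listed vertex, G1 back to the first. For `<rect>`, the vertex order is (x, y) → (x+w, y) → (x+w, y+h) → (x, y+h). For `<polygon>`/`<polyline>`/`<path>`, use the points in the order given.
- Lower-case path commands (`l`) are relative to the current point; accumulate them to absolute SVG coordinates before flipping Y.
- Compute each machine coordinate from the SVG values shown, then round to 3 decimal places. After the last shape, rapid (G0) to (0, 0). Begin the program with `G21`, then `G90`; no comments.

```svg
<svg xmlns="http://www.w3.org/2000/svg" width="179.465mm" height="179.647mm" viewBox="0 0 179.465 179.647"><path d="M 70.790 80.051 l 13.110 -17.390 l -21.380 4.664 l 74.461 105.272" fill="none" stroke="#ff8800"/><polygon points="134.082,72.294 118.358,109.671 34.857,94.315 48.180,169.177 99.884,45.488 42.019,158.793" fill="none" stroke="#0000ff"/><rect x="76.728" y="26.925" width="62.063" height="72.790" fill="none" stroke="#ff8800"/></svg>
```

viewBox `0 0 179.465 179.647` with mm width/height → 1 unit = 1 mm. Flip: y_m = 179.647 − y_svg.

**Shape 1** — `<path>` open polyline, stroke `#ff8800` → engrave (S322, F2527). Machine vertices: (70.790,99.596) → (83.900,116.986) → (62.520,112.322) → (136.981,7.050). Open path.

**Shape 2** — `<polygon>` closed polygon, stroke `#0000ff` → score (S514, F1883). Machine vertices: (134.082,107.353) → (118.358,69.976) → (34.857,85.332) → (48.180,10.470) → (99.884,134.159) → (42.019,20.854) → (134.082,107.353). Closed: final G1 returns to the first vertex.

**Shape 3** — `<rect>` rectangle, stroke `#ff8800` → engrave (S322, F2527). Machine vertices: (76.728,152.722) → (138.791,152.722) → (138.791,79.932) → (76.728,79.932) → (76.728,152.722). Closed: final G1 returns to the first vertex.

G21
G90
G0 X70.790 Y99.596
M3 S322
G01 X83.900 Y116.986 F2527
G01 X62.520 Y112.322
G01 X136.981 Y7.050
M5
G0 X134.082 Y107.353
M3 S514
G01 X118.358 Y69.976 F1883
G01 X34.857 Y85.332
G01 X48.180 Y10.470
G01 X99.884 Y134.159
G01 X42.019 Y20.854
G01 X134.082 Y107.353
M5
G0 X76.728 Y152.722
M3 S322
G01 X138.791 Y152.722 F2527
G01 X138.791 Y79.932
G01 X76.728 Y79.932
G01 X76.728 Y152.722
M5
G0 X0.000 Y0.000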